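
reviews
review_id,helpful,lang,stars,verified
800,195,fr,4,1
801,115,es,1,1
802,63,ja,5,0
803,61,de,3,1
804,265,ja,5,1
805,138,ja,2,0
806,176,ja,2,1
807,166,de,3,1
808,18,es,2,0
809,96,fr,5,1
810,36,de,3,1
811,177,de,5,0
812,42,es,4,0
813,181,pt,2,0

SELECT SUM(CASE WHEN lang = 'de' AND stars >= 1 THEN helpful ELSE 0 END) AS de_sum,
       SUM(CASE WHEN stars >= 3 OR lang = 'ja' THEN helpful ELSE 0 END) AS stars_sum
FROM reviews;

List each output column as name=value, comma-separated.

de_sum=440, stars_sum=1415

[de_sum: lang = 'de' AND stars >= 1]
review_id=800: ✗
review_id=801: ✗
review_id=802: ✗
review_id=803: ✓ → 61
review_id=804: ✗
review_id=805: ✗
review_id=806: ✗
review_id=807: ✓ → 166
review_id=808: ✗
review_id=809: ✗
review_id=810: ✓ → 36
review_id=811: ✓ → 177
review_id=812: ✗
review_id=813: ✗
de_sum = 61 + 166 + 36 + 177 = 440
—
[stars_sum: stars >= 3 OR lang = 'ja']
review_id=800: ✓ → 195
review_id=801: ✗
review_id=802: ✓ → 63
review_id=803: ✓ → 61
review_id=804: ✓ → 265
review_id=805: ✓ → 138
review_id=806: ✓ → 176
review_id=807: ✓ → 166
review_id=808: ✗
review_id=809: ✓ → 96
review_id=810: ✓ → 36
review_id=811: ✓ → 177
review_id=812: ✓ → 42
review_id=813: ✗
stars_sum = 195 + 63 + 61 + 265 + 138 + 176 + 166 + 96 + 36 + 177 + 42 = 1415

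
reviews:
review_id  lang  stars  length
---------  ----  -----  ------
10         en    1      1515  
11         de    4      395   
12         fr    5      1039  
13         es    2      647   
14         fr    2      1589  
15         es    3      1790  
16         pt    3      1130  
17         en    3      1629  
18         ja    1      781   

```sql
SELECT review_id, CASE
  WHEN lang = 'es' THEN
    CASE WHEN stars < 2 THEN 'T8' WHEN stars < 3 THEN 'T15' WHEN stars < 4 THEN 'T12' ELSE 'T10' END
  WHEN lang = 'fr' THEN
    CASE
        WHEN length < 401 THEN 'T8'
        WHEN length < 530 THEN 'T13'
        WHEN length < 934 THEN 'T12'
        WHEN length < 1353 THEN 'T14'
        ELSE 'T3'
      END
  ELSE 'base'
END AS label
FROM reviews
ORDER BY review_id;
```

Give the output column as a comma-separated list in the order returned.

review_id=10: lang='en' → outer ELSE → base
review_id=11: lang='de' → outer ELSE → base
review_id=12: lang='fr' → inner[length < 1353] → T14
review_id=13: lang='es' → inner[stars < 3] → T15
review_id=14: lang='fr' → inner[ELSE] → T3
review_id=15: lang='es' → inner[stars < 4] → T12
review_id=16: lang='pt' → outer ELSE → base
review_id=17: lang='en' → outer ELSE → base
review_id=18: lang='ja' → outer ELSE → base

base, base, T14, T15, T3, T12, base, base, base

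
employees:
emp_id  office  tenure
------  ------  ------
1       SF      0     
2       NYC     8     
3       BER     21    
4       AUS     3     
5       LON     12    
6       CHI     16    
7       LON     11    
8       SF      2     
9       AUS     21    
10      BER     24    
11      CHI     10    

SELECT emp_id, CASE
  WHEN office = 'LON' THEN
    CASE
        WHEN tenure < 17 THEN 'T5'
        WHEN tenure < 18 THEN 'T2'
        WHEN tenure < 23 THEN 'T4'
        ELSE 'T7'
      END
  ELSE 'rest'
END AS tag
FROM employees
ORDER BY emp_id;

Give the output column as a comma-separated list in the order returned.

rest, rest, rest, rest, T5, rest, T5, rest, rest, rest, rest

emp_id=1: office='SF' → outer ELSE → rest
emp_id=2: office='NYC' → outer ELSE → rest
emp_id=3: office='BER' → outer ELSE → rest
emp_id=4: office='AUS' → outer ELSE → rest
emp_id=5: office='LON' → inner[tenure < 17] → T5
emp_id=6: office='CHI' → outer ELSE → rest
emp_id=7: office='LON' → inner[tenure < 17] → T5
emp_id=8: office='SF' → outer ELSE → rest
emp_id=9: office='AUS' → outer ELSE → rest
emp_id=10: office='BER' → outer ELSE → rest
emp_id=11: office='CHI' → outer ELSE → rest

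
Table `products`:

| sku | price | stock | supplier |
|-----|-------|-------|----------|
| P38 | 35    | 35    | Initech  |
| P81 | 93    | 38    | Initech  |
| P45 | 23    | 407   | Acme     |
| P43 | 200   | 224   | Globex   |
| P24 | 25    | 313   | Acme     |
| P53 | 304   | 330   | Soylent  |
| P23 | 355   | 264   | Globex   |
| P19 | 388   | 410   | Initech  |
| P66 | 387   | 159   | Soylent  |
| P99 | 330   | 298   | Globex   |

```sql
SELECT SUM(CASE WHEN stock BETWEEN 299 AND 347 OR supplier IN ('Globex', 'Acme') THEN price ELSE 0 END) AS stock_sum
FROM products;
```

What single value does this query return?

1237

sku=P38: ✗
sku=P81: ✗
sku=P45: ✓ → 23
sku=P43: ✓ → 200
sku=P24: ✓ → 25
sku=P53: ✓ → 304
sku=P23: ✓ → 355
sku=P19: ✗
sku=P66: ✗
sku=P99: ✓ → 330
stock_sum = 23 + 200 + 25 + 304 + 355 + 330 = 1237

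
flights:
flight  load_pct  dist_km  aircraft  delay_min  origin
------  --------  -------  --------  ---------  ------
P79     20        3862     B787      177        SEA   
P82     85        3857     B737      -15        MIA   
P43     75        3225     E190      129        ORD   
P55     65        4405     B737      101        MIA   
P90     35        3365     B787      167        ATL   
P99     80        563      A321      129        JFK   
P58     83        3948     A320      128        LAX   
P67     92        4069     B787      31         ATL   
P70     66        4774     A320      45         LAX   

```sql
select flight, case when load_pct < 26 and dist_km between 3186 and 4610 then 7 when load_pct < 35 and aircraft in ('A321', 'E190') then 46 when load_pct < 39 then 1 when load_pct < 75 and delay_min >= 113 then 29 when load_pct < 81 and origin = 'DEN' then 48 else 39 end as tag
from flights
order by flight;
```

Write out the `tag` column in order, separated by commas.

flight=P43: ELSE → 39
flight=P55: ELSE → 39
flight=P58: ELSE → 39
flight=P67: ELSE → 39
flight=P70: ELSE → 39
flight=P79: load_pct < 26 and dist_km between 3186 and 4610 → 7
flight=P82: ELSE → 39
flight=P90: load_pct < 39 → 1
flight=P99: ELSE → 39

39, 39, 39, 39, 39, 7, 39, 1, 39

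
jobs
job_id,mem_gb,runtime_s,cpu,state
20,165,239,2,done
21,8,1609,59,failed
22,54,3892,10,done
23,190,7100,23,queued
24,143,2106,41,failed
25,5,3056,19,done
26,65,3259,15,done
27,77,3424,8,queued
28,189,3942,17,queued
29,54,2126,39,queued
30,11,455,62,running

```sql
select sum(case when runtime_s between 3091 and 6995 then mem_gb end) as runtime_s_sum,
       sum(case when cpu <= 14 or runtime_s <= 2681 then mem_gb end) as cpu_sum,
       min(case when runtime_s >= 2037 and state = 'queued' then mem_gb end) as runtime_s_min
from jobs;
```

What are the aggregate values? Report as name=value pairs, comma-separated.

runtime_s_sum=385, cpu_sum=512, runtime_s_min=54

[runtime_s_sum: runtime_s between 3091 and 6995]
job_id=20: ✗
job_id=21: ✗
job_id=22: ✓ → 54
job_id=23: ✗
job_id=24: ✗
job_id=25: ✗
job_id=26: ✓ → 65
job_id=27: ✓ → 77
job_id=28: ✓ → 189
job_id=29: ✗
job_id=30: ✗
runtime_s_sum = 54 + 65 + 77 + 189 = 385
—
[cpu_sum: cpu <= 14 or runtime_s <= 2681]
job_id=20: ✓ → 165
job_id=21: ✓ → 8
job_id=22: ✓ → 54
job_id=23: ✗
job_id=24: ✓ → 143
job_id=25: ✗
job_id=26: ✗
job_id=27: ✓ → 77
job_id=28: ✗
job_id=29: ✓ → 54
job_id=30: ✓ → 11
cpu_sum = 165 + 8 + 54 + 143 + 77 + 54 + 11 = 512
—
[runtime_s_min: runtime_s >= 2037 and state = 'queued']
job_id=20: ✗
job_id=21: ✗
job_id=22: ✗
job_id=23: ✓ → 190
job_id=24: ✗
job_id=25: ✗
job_id=26: ✗
job_id=27: ✓ → 77
job_id=28: ✓ → 189
job_id=29: ✓ → 54
job_id=30: ✗
runtime_s_min = MIN(190, 77, 189, 54) = 54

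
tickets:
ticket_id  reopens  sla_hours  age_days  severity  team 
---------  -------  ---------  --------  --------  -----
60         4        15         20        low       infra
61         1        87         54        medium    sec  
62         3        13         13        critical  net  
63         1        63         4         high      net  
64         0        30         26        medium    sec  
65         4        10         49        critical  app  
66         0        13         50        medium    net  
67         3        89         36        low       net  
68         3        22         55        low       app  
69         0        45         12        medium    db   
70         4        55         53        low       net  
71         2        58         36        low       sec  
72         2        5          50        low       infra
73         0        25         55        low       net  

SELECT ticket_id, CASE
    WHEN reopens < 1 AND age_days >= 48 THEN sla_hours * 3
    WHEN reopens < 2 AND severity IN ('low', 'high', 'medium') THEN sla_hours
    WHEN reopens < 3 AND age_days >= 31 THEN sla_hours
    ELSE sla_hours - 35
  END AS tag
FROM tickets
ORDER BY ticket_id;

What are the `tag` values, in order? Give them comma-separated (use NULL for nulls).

-20, 87, -22, 63, 30, -25, 39, 54, -13, 45, 20, 58, 5, 75

ticket_id=60: ELSE → -20
ticket_id=61: reopens < 2 AND severity IN ('low', 'high', 'medium') → 87
ticket_id=62: ELSE → -22
ticket_id=63: reopens < 2 AND severity IN ('low', 'high', 'medium') → 63
ticket_id=64: reopens < 2 AND severity IN ('low', 'high', 'medium') → 30
ticket_id=65: ELSE → -25
ticket_id=66: reopens < 1 AND age_days >= 48 → 39
ticket_id=67: ELSE → 54
ticket_id=68: ELSE → -13
ticket_id=69: reopens < 2 AND severity IN ('low', 'high', 'medium') → 45
ticket_id=70: ELSE → 20
ticket_id=71: reopens < 3 AND age_days >= 31 → 58
ticket_id=72: reopens < 3 AND age_days >= 31 → 5
ticket_id=73: reopens < 1 AND age_days >= 48 → 75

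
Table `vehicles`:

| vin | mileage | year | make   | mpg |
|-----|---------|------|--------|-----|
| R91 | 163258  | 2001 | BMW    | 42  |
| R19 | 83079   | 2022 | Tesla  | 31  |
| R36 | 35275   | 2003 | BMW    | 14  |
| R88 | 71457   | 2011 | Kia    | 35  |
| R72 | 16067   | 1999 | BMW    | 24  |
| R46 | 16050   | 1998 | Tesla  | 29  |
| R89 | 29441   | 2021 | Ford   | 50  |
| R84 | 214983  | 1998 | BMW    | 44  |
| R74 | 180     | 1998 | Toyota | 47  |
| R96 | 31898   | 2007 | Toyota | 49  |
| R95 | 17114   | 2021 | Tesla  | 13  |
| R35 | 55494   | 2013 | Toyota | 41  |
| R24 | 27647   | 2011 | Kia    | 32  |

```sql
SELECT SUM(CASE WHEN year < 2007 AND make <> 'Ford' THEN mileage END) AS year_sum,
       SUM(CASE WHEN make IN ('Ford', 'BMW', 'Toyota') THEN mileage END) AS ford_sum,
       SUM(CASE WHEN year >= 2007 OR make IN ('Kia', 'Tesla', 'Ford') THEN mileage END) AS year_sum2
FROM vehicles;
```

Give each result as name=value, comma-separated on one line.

[year_sum: year < 2007 AND make <> 'Ford']
vin=R91: ✓ → 163258
vin=R19: ✗
vin=R36: ✓ → 35275
vin=R88: ✗
vin=R72: ✓ → 16067
vin=R46: ✓ → 16050
vin=R89: ✗
vin=R84: ✓ → 214983
vin=R74: ✓ → 180
vin=R96: ✗
vin=R95: ✗
vin=R35: ✗
vin=R24: ✗
year_sum = 163258 + 35275 + 16067 + 16050 + 214983 + 180 = 445813
—
[ford_sum: make IN ('Ford', 'BMW', 'Toyota')]
vin=R91: ✓ → 163258
vin=R19: ✗
vin=R36: ✓ → 35275
vin=R88: ✗
vin=R72: ✓ → 16067
vin=R46: ✗
vin=R89: ✓ → 29441
vin=R84: ✓ → 214983
vin=R74: ✓ → 180
vin=R96: ✓ → 31898
vin=R95: ✗
vin=R35: ✓ → 55494
vin=R24: ✗
ford_sum = 163258 + 35275 + 16067 + 29441 + 214983 + 180 + 31898 + 55494 = 546596
—
[year_sum2: year >= 2007 OR make IN ('Kia', 'Tesla', 'Ford')]
vin=R91: ✗
vin=R19: ✓ → 83079
vin=R36: ✗
vin=R88: ✓ → 71457
vin=R72: ✗
vin=R46: ✓ → 16050
vin=R89: ✓ → 29441
vin=R84: ✗
vin=R74: ✗
vin=R96: ✓ → 31898
vin=R95: ✓ → 17114
vin=R35: ✓ → 55494
vin=R24: ✓ → 27647
year_sum2 = 83079 + 71457 + 16050 + 29441 + 31898 + 17114 + 55494 + 27647 = 332180

year_sum=445813, ford_sum=546596, year_sum2=332180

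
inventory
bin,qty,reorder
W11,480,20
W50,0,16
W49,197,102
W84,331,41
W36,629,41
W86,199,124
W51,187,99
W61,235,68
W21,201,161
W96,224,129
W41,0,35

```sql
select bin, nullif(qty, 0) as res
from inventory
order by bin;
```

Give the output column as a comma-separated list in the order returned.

bin=W11: qty=480 vs 0: differ → 480
bin=W21: qty=201 vs 0: differ → 201
bin=W36: qty=629 vs 0: differ → 629
bin=W41: qty=0 vs 0: equal → NULL
bin=W49: qty=197 vs 0: differ → 197
bin=W50: qty=0 vs 0: equal → NULL
bin=W51: qty=187 vs 0: differ → 187
bin=W61: qty=235 vs 0: differ → 235
bin=W84: qty=331 vs 0: differ → 331
bin=W86: qty=199 vs 0: differ → 199
bin=W96: qty=224 vs 0: differ → 224

480, 201, 629, NULL, 197, NULL, 187, 235, 331, 199, 224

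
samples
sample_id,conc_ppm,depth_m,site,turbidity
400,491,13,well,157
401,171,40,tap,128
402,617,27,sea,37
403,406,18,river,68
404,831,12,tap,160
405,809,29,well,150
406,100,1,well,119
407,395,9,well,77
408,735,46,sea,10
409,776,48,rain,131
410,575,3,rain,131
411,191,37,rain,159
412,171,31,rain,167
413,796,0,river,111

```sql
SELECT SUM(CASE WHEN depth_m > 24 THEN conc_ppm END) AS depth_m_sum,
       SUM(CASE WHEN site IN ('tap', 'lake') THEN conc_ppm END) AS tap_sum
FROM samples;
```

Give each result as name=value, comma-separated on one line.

depth_m_sum=3470, tap_sum=1002

[depth_m_sum: depth_m > 24]
sample_id=400: ✗
sample_id=401: ✓ → 171
sample_id=402: ✓ → 617
sample_id=403: ✗
sample_id=404: ✗
sample_id=405: ✓ → 809
sample_id=406: ✗
sample_id=407: ✗
sample_id=408: ✓ → 735
sample_id=409: ✓ → 776
sample_id=410: ✗
sample_id=411: ✓ → 191
sample_id=412: ✓ → 171
sample_id=413: ✗
depth_m_sum = 171 + 617 + 809 + 735 + 776 + 191 + 171 = 3470
—
[tap_sum: site IN ('tap', 'lake')]
sample_id=400: ✗
sample_id=401: ✓ → 171
sample_id=402: ✗
sample_id=403: ✗
sample_id=404: ✓ → 831
sample_id=405: ✗
sample_id=406: ✗
sample_id=407: ✗
sample_id=408: ✗
sample_id=409: ✗
sample_id=410: ✗
sample_id=411: ✗
sample_id=412: ✗
sample_id=413: ✗
tap_sum = 171 + 831 = 1002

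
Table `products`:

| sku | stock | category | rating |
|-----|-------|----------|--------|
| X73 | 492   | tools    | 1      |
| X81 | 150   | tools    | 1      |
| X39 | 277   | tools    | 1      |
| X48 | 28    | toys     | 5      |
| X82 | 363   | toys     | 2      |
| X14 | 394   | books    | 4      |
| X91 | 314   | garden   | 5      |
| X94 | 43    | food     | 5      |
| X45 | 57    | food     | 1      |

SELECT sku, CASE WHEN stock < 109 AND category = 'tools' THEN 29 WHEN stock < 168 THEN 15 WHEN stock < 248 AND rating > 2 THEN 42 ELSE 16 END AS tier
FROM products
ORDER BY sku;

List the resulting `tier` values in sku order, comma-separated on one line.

sku=X14: ELSE → 16
sku=X39: ELSE → 16
sku=X45: stock < 168 → 15
sku=X48: stock < 168 → 15
sku=X73: ELSE → 16
sku=X81: stock < 168 → 15
sku=X82: ELSE → 16
sku=X91: ELSE → 16
sku=X94: stock < 168 → 15

16, 16, 15, 15, 16, 15, 16, 16, 15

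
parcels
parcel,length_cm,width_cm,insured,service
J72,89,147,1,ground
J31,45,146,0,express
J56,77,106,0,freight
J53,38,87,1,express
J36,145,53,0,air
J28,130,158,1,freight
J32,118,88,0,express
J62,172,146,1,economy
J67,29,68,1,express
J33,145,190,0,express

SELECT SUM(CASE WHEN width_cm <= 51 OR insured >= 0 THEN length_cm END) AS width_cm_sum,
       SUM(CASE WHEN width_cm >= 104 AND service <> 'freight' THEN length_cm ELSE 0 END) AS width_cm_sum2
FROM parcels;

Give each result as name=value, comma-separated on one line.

width_cm_sum=988, width_cm_sum2=451

[width_cm_sum: width_cm <= 51 OR insured >= 0]
parcel=J72: ✓ → 89
parcel=J31: ✓ → 45
parcel=J56: ✓ → 77
parcel=J53: ✓ → 38
parcel=J36: ✓ → 145
parcel=J28: ✓ → 130
parcel=J32: ✓ → 118
parcel=J62: ✓ → 172
parcel=J67: ✓ → 29
parcel=J33: ✓ → 145
width_cm_sum = 89 + 45 + 77 + 38 + 145 + 130 + 118 + 172 + 29 + 145 = 988
—
[width_cm_sum2: width_cm >= 104 AND service <> 'freight']
parcel=J72: ✓ → 89
parcel=J31: ✓ → 45
parcel=J56: ✗
parcel=J53: ✗
parcel=J36: ✗
parcel=J28: ✗
parcel=J32: ✗
parcel=J62: ✓ → 172
parcel=J67: ✗
parcel=J33: ✓ → 145
width_cm_sum2 = 89 + 45 + 172 + 145 = 451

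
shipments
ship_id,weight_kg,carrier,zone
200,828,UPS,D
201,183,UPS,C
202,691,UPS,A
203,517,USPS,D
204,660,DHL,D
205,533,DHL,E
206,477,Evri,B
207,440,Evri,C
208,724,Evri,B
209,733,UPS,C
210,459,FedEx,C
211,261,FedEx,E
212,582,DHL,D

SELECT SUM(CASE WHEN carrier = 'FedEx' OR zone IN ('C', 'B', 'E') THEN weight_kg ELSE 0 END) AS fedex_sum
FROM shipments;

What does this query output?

3810

ship_id=200: ✗
ship_id=201: ✓ → 183
ship_id=202: ✗
ship_id=203: ✗
ship_id=204: ✗
ship_id=205: ✓ → 533
ship_id=206: ✓ → 477
ship_id=207: ✓ → 440
ship_id=208: ✓ → 724
ship_id=209: ✓ → 733
ship_id=210: ✓ → 459
ship_id=211: ✓ → 261
ship_id=212: ✗
fedex_sum = 183 + 533 + 477 + 440 + 724 + 733 + 459 + 261 = 3810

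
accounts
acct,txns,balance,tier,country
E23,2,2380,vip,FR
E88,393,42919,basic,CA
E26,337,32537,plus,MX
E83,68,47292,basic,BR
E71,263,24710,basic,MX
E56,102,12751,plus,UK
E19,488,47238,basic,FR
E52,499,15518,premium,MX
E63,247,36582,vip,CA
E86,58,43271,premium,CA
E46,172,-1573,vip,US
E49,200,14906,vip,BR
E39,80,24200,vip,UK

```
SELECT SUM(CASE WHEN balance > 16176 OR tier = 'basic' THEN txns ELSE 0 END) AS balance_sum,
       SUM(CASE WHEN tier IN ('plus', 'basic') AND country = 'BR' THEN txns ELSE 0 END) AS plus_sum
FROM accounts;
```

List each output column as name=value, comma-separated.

[balance_sum: balance > 16176 OR tier = 'basic']
acct=E23: ✗
acct=E88: ✓ → 393
acct=E26: ✓ → 337
acct=E83: ✓ → 68
acct=E71: ✓ → 263
acct=E56: ✗
acct=E19: ✓ → 488
acct=E52: ✗
acct=E63: ✓ → 247
acct=E86: ✓ → 58
acct=E46: ✗
acct=E49: ✗
acct=E39: ✓ → 80
balance_sum = 393 + 337 + 68 + 263 + 488 + 247 + 58 + 80 = 1934
—
[plus_sum: tier IN ('plus', 'basic') AND country = 'BR']
acct=E23: ✗
acct=E88: ✗
acct=E26: ✗
acct=E83: ✓ → 68
acct=E71: ✗
acct=E56: ✗
acct=E19: ✗
acct=E52: ✗
acct=E63: ✗
acct=E86: ✗
acct=E46: ✗
acct=E49: ✗
acct=E39: ✗
plus_sum = 68

balance_sum=1934, plus_sum=68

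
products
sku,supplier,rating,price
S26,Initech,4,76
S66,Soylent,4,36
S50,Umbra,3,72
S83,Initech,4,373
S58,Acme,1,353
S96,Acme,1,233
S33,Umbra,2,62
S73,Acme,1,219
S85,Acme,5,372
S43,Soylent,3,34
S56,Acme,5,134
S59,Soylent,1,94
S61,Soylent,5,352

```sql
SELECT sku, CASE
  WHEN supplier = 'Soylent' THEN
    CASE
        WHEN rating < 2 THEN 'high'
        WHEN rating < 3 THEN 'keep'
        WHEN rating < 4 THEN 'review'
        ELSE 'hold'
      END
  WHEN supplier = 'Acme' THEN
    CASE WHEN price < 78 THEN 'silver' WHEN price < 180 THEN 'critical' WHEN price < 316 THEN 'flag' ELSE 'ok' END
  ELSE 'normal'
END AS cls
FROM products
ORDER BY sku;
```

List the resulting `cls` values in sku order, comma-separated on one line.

sku=S26: supplier='Initech' → outer ELSE → normal
sku=S33: supplier='Umbra' → outer ELSE → normal
sku=S43: supplier='Soylent' → inner[rating < 4] → review
sku=S50: supplier='Umbra' → outer ELSE → normal
sku=S56: supplier='Acme' → inner[price < 180] → critical
sku=S58: supplier='Acme' → inner[ELSE] → ok
sku=S59: supplier='Soylent' → inner[rating < 2] → high
sku=S61: supplier='Soylent' → inner[ELSE] → hold
sku=S66: supplier='Soylent' → inner[ELSE] → hold
sku=S73: supplier='Acme' → inner[price < 316] → flag
sku=S83: supplier='Initech' → outer ELSE → normal
sku=S85: supplier='Acme' → inner[ELSE] → ok
sku=S96: supplier='Acme' → inner[price < 316] → flag

normal, normal, review, normal, critical, ok, high, hold, hold, flag, normal, ok, flag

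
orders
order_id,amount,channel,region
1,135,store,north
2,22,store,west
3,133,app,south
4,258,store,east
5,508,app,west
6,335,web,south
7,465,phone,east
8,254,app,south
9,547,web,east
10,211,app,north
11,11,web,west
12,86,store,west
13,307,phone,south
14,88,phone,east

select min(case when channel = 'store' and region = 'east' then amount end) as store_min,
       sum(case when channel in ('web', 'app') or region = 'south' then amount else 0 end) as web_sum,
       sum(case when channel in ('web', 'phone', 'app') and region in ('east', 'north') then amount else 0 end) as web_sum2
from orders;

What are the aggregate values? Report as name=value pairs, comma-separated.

[store_min: channel = 'store' and region = 'east']
order_id=1: ✗
order_id=2: ✗
order_id=3: ✗
order_id=4: ✓ → 258
order_id=5: ✗
order_id=6: ✗
order_id=7: ✗
order_id=8: ✗
order_id=9: ✗
order_id=10: ✗
order_id=11: ✗
order_id=12: ✗
order_id=13: ✗
order_id=14: ✗
store_min = MIN(258) = 258
—
[web_sum: channel in ('web', 'app') or region = 'south']
order_id=1: ✗
order_id=2: ✗
order_id=3: ✓ → 133
order_id=4: ✗
order_id=5: ✓ → 508
order_id=6: ✓ → 335
order_id=7: ✗
order_id=8: ✓ → 254
order_id=9: ✓ → 547
order_id=10: ✓ → 211
order_id=11: ✓ → 11
order_id=12: ✗
order_id=13: ✓ → 307
order_id=14: ✗
web_sum = 133 + 508 + 335 + 254 + 547 + 211 + 11 + 307 = 2306
—
[web_sum2: channel in ('web', 'phone', 'app') and region in ('east', 'north')]
order_id=1: ✗
order_id=2: ✗
order_id=3: ✗
order_id=4: ✗
order_id=5: ✗
order_id=6: ✗
order_id=7: ✓ → 465
order_id=8: ✗
order_id=9: ✓ → 547
order_id=10: ✓ → 211
order_id=11: ✗
order_id=12: ✗
order_id=13: ✗
order_id=14: ✓ → 88
web_sum2 = 465 + 547 + 211 + 88 = 1311

store_min=258, web_sum=2306, web_sum2=1311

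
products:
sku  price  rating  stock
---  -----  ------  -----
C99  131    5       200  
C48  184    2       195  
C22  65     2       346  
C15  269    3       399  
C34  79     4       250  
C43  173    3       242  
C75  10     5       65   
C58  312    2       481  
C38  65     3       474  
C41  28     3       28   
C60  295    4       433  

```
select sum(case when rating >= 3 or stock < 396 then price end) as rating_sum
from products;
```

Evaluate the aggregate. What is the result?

sku=C99: ✓ → 131
sku=C48: ✓ → 184
sku=C22: ✓ → 65
sku=C15: ✓ → 269
sku=C34: ✓ → 79
sku=C43: ✓ → 173
sku=C75: ✓ → 10
sku=C58: ✗
sku=C38: ✓ → 65
sku=C41: ✓ → 28
sku=C60: ✓ → 295
rating_sum = 131 + 184 + 65 + 269 + 79 + 173 + 10 + 65 + 28 + 295 = 1299

1299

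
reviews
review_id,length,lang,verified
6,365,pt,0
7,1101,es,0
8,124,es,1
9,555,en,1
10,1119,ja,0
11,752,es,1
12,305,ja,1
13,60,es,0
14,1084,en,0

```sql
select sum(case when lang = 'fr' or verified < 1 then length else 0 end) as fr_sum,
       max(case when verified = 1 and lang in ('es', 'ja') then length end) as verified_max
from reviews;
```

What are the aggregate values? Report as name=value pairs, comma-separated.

[fr_sum: lang = 'fr' or verified < 1]
review_id=6: ✓ → 365
review_id=7: ✓ → 1101
review_id=8: ✗
review_id=9: ✗
review_id=10: ✓ → 1119
review_id=11: ✗
review_id=12: ✗
review_id=13: ✓ → 60
review_id=14: ✓ → 1084
fr_sum = 365 + 1101 + 1119 + 60 + 1084 = 3729
—
[verified_max: verified = 1 and lang in ('es', 'ja')]
review_id=6: ✗
review_id=7: ✗
review_id=8: ✓ → 124
review_id=9: ✗
review_id=10: ✗
review_id=11: ✓ → 752
review_id=12: ✓ → 305
review_id=13: ✗
review_id=14: ✗
verified_max = MAX(124, 752, 305) = 752

fr_sum=3729, verified_max=752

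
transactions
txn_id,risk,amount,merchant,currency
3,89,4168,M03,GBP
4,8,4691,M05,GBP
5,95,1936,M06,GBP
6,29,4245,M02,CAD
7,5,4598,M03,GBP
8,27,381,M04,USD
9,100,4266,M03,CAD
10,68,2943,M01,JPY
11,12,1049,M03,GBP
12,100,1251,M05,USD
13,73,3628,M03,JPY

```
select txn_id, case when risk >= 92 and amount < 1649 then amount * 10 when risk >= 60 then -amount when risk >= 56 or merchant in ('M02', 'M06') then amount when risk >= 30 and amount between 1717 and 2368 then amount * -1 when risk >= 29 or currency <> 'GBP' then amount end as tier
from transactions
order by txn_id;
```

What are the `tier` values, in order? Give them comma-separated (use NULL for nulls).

-4168, NULL, -1936, 4245, NULL, 381, -4266, -2943, NULL, 12510, -3628

txn_id=3: risk >= 60 → -4168
txn_id=4: (no match → NULL) → NULL
txn_id=5: risk >= 60 → -1936
txn_id=6: risk >= 56 or merchant in ('M02', 'M06') → 4245
txn_id=7: (no match → NULL) → NULL
txn_id=8: risk >= 29 or currency <> 'GBP' → 381
txn_id=9: risk >= 60 → -4266
txn_id=10: risk >= 60 → -2943
txn_id=11: (no match → NULL) → NULL
txn_id=12: risk >= 92 and amount < 1649 → 12510
txn_id=13: risk >= 60 → -3628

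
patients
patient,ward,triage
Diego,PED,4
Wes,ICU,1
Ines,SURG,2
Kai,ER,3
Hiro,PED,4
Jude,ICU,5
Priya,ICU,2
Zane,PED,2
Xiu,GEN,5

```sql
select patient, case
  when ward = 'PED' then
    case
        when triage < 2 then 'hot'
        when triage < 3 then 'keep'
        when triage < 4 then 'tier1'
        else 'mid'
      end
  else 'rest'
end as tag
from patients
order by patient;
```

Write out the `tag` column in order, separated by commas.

mid, mid, rest, rest, rest, rest, rest, rest, keep

patient=Diego: ward='PED' → inner[ELSE] → mid
patient=Hiro: ward='PED' → inner[ELSE] → mid
patient=Ines: ward='SURG' → outer ELSE → rest
patient=Jude: ward='ICU' → outer ELSE → rest
patient=Kai: ward='ER' → outer ELSE → rest
patient=Priya: ward='ICU' → outer ELSE → rest
patient=Wes: ward='ICU' → outer ELSE → rest
patient=Xiu: ward='GEN' → outer ELSE → rest
patient=Zane: ward='PED' → inner[triage < 3] → keep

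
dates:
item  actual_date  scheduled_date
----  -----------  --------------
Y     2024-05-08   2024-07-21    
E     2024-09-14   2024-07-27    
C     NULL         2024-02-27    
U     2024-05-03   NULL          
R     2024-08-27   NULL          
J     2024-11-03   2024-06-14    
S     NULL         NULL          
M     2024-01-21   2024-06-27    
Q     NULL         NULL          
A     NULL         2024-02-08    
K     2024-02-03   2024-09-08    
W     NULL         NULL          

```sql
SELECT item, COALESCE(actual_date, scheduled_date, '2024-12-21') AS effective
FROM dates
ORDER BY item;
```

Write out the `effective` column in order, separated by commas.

item=A: actual_date=NULL, scheduled_date=2024-02-08 → 2024-02-08
item=C: actual_date=NULL, scheduled_date=2024-02-27 → 2024-02-27
item=E: actual_date=2024-09-14 → 2024-09-14
item=J: actual_date=2024-11-03 → 2024-11-03
item=K: actual_date=2024-02-03 → 2024-02-03
item=M: actual_date=2024-01-21 → 2024-01-21
item=Q: actual_date=NULL, scheduled_date=NULL, → literal 2024-12-21 → 2024-12-21
item=R: actual_date=2024-08-27 → 2024-08-27
item=S: actual_date=NULL, scheduled_date=NULL, → literal 2024-12-21 → 2024-12-21
item=U: actual_date=2024-05-03 → 2024-05-03
item=W: actual_date=NULL, scheduled_date=NULL, → literal 2024-12-21 → 2024-12-21
item=Y: actual_date=2024-05-08 → 2024-05-08

2024-02-08, 2024-02-27, 2024-09-14, 2024-11-03, 2024-02-03, 2024-01-21, 2024-12-21, 2024-08-27, 2024-12-21, 2024-05-03, 2024-12-21, 2024-05-08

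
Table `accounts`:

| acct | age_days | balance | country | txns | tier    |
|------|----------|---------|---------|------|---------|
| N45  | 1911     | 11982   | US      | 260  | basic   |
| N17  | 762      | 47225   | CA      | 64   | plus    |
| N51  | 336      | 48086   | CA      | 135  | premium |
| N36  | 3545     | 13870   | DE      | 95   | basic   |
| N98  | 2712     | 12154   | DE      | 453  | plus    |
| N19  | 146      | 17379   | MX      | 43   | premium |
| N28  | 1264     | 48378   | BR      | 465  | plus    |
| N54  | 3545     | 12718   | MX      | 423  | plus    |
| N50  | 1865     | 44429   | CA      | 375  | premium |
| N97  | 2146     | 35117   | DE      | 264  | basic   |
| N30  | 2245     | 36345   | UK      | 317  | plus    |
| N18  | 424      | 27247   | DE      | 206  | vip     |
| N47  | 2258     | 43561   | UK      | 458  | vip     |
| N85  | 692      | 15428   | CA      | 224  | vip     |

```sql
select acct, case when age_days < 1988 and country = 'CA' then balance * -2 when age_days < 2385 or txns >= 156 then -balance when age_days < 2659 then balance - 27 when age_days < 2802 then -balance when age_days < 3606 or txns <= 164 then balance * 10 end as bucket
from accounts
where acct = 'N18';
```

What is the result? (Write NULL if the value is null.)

acct = N18: age_days=424, balance=27247, country=DE, txns=206, tier=vip.
age_days < 1988 and country = 'CA' → false
age_days < 2385 or txns >= 156 → true → -27247

-27247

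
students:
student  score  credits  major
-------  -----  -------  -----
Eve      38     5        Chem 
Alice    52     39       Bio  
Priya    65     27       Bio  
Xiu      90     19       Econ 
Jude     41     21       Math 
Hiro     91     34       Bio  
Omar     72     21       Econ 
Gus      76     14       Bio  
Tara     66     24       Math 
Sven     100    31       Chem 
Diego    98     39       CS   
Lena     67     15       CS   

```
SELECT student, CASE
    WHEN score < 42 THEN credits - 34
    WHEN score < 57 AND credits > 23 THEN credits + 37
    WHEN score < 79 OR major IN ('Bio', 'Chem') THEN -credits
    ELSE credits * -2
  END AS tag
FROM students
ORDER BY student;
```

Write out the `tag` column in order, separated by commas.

76, -78, -29, -14, -34, -13, -15, -21, -27, -31, -24, -38

student=Alice: score < 57 AND credits > 23 → 76
student=Diego: ELSE → -78
student=Eve: score < 42 → -29
student=Gus: score < 79 OR major IN ('Bio', 'Chem') → -14
student=Hiro: score < 79 OR major IN ('Bio', 'Chem') → -34
student=Jude: score < 42 → -13
student=Lena: score < 79 OR major IN ('Bio', 'Chem') → -15
student=Omar: score < 79 OR major IN ('Bio', 'Chem') → -21
student=Priya: score < 79 OR major IN ('Bio', 'Chem') → -27
student=Sven: score < 79 OR major IN ('Bio', 'Chem') → -31
student=Tara: score < 79 OR major IN ('Bio', 'Chem') → -24
student=Xiu: ELSE → -38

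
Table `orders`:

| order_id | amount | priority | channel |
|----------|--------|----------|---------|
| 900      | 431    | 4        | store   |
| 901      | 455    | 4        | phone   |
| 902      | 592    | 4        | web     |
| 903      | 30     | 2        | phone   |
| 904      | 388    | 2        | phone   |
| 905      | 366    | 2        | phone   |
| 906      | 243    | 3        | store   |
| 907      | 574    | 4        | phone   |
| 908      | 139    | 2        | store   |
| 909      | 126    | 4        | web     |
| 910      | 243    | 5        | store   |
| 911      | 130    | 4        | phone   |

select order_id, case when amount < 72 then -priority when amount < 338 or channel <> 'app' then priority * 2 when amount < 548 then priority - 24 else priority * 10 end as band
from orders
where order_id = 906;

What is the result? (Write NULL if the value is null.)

6

order_id = 906: amount=243, priority=3, channel=store.
amount < 72 → false
amount < 338 or channel <> 'app' → true → 6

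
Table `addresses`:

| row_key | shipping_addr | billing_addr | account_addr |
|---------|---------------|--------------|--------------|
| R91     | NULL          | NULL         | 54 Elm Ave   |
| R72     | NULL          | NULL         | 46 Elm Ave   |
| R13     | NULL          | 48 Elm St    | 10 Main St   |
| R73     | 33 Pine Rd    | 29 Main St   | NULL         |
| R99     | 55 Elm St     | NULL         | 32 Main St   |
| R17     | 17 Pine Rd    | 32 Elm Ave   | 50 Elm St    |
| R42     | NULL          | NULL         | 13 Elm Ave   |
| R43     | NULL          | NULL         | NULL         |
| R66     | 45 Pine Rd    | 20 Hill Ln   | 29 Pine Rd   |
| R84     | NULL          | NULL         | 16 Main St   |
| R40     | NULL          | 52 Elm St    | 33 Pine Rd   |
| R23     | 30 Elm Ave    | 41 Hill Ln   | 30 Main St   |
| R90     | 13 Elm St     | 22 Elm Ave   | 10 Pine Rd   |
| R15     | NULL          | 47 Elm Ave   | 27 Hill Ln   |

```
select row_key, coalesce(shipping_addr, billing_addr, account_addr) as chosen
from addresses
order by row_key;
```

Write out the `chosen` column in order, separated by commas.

48 Elm St, 47 Elm Ave, 17 Pine Rd, 30 Elm Ave, 52 Elm St, 13 Elm Ave, NULL, 45 Pine Rd, 46 Elm Ave, 33 Pine Rd, 16 Main St, 13 Elm St, 54 Elm Ave, 55 Elm St

row_key=R13: shipping_addr=NULL, billing_addr=48 Elm St → 48 Elm St
row_key=R15: shipping_addr=NULL, billing_addr=47 Elm Ave → 47 Elm Ave
row_key=R17: shipping_addr=17 Pine Rd → 17 Pine Rd
row_key=R23: shipping_addr=30 Elm Ave → 30 Elm Ave
row_key=R40: shipping_addr=NULL, billing_addr=52 Elm St → 52 Elm St
row_key=R42: shipping_addr=NULL, billing_addr=NULL, account_addr=13 Elm Ave → 13 Elm Ave
row_key=R43: shipping_addr=NULL, billing_addr=NULL, account_addr=NULL (all NULL) → NULL
row_key=R66: shipping_addr=45 Pine Rd → 45 Pine Rd
row_key=R72: shipping_addr=NULL, billing_addr=NULL, account_addr=46 Elm Ave → 46 Elm Ave
row_key=R73: shipping_addr=33 Pine Rd → 33 Pine Rd
row_key=R84: shipping_addr=NULL, billing_addr=NULL, account_addr=16 Main St → 16 Main St
row_key=R90: shipping_addr=13 Elm St → 13 Elm St
row_key=R91: shipping_addr=NULL, billing_addr=NULL, account_addr=54 Elm Ave → 54 Elm Ave
row_key=R99: shipping_addr=55 Elm St → 55 Elm St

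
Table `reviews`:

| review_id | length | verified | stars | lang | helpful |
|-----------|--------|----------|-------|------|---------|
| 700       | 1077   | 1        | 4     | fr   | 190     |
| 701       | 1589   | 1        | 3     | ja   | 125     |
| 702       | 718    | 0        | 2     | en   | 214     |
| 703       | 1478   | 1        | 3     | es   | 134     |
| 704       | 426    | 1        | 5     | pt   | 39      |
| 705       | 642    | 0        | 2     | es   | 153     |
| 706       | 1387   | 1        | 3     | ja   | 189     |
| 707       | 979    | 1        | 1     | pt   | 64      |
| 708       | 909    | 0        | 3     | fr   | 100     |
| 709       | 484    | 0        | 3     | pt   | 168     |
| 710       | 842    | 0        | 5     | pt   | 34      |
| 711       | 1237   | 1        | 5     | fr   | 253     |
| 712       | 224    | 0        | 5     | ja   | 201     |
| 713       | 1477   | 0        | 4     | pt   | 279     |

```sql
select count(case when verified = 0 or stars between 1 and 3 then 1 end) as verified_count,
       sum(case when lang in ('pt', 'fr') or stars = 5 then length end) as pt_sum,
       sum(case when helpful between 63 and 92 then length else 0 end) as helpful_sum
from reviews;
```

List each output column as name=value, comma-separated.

verified_count=11, pt_sum=7655, helpful_sum=979

[verified_count: verified = 0 or stars between 1 and 3]
review_id=700: ✗
review_id=701: ✓ → 1
review_id=702: ✓ → 1
review_id=703: ✓ → 1
review_id=704: ✗
review_id=705: ✓ → 1
review_id=706: ✓ → 1
review_id=707: ✓ → 1
review_id=708: ✓ → 1
review_id=709: ✓ → 1
review_id=710: ✓ → 1
review_id=711: ✗
review_id=712: ✓ → 1
review_id=713: ✓ → 1
verified_count = COUNT(1, 1, 1, 1, 1, 1, 1, 1, 1, 1, 1) = 11
—
[pt_sum: lang in ('pt', 'fr') or stars = 5]
review_id=700: ✓ → 1077
review_id=701: ✗
review_id=702: ✗
review_id=703: ✗
review_id=704: ✓ → 426
review_id=705: ✗
review_id=706: ✗
review_id=707: ✓ → 979
review_id=708: ✓ → 909
review_id=709: ✓ → 484
review_id=710: ✓ → 842
review_id=711: ✓ → 1237
review_id=712: ✓ → 224
review_id=713: ✓ → 1477
pt_sum = 1077 + 426 + 979 + 909 + 484 + 842 + 1237 + 224 + 1477 = 7655
—
[helpful_sum: helpful between 63 and 92]
review_id=700: ✗
review_id=701: ✗
review_id=702: ✗
review_id=703: ✗
review_id=704: ✗
review_id=705: ✗
review_id=706: ✗
review_id=707: ✓ → 979
review_id=708: ✗
review_id=709: ✗
review_id=710: ✗
review_id=711: ✗
review_id=712: ✗
review_id=713: ✗
helpful_sum = 979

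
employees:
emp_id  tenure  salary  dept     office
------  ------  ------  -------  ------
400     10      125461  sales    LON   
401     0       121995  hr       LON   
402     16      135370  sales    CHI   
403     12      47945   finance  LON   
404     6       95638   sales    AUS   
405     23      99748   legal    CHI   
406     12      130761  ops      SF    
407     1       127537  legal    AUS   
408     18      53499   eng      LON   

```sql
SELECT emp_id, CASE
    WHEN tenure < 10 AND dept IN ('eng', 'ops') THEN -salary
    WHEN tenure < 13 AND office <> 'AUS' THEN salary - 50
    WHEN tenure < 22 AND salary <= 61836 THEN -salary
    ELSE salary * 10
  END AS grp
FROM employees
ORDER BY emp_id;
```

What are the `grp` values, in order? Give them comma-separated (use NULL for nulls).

125411, 121945, 1353700, 47895, 956380, 997480, 130711, 1275370, -53499

emp_id=400: tenure < 13 AND office <> 'AUS' → 125411
emp_id=401: tenure < 13 AND office <> 'AUS' → 121945
emp_id=402: ELSE → 1353700
emp_id=403: tenure < 13 AND office <> 'AUS' → 47895
emp_id=404: ELSE → 956380
emp_id=405: ELSE → 997480
emp_id=406: tenure < 13 AND office <> 'AUS' → 130711
emp_id=407: ELSE → 1275370
emp_id=408: tenure < 22 AND salary <= 61836 → -53499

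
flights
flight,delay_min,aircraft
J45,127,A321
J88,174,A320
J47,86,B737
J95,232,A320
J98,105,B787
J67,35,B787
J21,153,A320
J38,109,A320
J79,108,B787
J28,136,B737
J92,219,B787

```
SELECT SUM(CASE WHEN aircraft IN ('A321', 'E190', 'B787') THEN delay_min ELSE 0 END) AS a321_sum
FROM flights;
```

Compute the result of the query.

flight=J45: ✓ → 127
flight=J88: ✗
flight=J47: ✗
flight=J95: ✗
flight=J98: ✓ → 105
flight=J67: ✓ → 35
flight=J21: ✗
flight=J38: ✗
flight=J79: ✓ → 108
flight=J28: ✗
flight=J92: ✓ → 219
a321_sum = 127 + 105 + 35 + 108 + 219 = 594

594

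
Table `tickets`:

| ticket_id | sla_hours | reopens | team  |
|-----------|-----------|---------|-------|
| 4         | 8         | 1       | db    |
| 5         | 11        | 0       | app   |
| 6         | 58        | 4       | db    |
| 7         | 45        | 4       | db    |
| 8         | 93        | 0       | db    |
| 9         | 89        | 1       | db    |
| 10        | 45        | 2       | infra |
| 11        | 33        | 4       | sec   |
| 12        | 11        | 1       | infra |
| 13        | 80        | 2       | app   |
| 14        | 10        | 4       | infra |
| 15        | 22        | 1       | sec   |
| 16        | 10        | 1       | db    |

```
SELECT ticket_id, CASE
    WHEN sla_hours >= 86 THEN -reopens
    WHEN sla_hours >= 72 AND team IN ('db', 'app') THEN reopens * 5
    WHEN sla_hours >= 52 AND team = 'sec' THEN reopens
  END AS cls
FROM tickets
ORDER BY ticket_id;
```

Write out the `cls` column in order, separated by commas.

ticket_id=4: (no match → NULL) → NULL
ticket_id=5: (no match → NULL) → NULL
ticket_id=6: (no match → NULL) → NULL
ticket_id=7: (no match → NULL) → NULL
ticket_id=8: sla_hours >= 86 → 0
ticket_id=9: sla_hours >= 86 → -1
ticket_id=10: (no match → NULL) → NULL
ticket_id=11: (no match → NULL) → NULL
ticket_id=12: (no match → NULL) → NULL
ticket_id=13: sla_hours >= 72 AND team IN ('db', 'app') → 10
ticket_id=14: (no match → NULL) → NULL
ticket_id=15: (no match → NULL) → NULL
ticket_id=16: (no match → NULL) → NULL

NULL, NULL, NULL, NULL, 0, -1, NULL, NULL, NULL, 10, NULL, NULL, NULL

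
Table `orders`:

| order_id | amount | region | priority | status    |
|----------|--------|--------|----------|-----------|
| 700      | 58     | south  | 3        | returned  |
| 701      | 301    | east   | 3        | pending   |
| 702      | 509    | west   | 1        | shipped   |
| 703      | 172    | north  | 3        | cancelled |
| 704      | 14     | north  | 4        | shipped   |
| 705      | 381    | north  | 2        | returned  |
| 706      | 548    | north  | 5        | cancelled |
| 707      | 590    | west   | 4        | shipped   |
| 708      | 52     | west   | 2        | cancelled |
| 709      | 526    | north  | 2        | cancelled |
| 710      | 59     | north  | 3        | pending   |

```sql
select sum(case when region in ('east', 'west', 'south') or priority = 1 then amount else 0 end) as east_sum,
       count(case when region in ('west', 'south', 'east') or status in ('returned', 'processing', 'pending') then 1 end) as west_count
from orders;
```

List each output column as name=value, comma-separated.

[east_sum: region in ('east', 'west', 'south') or priority = 1]
order_id=700: ✓ → 58
order_id=701: ✓ → 301
order_id=702: ✓ → 509
order_id=703: ✗
order_id=704: ✗
order_id=705: ✗
order_id=706: ✗
order_id=707: ✓ → 590
order_id=708: ✓ → 52
order_id=709: ✗
order_id=710: ✗
east_sum = 58 + 301 + 509 + 590 + 52 = 1510
—
[west_count: region in ('west', 'south', 'east') or status in ('returned', 'processing', 'pending')]
order_id=700: ✓ → 1
order_id=701: ✓ → 1
order_id=702: ✓ → 1
order_id=703: ✗
order_id=704: ✗
order_id=705: ✓ → 1
order_id=706: ✗
order_id=707: ✓ → 1
order_id=708: ✓ → 1
order_id=709: ✗
order_id=710: ✓ → 1
west_count = COUNT(1, 1, 1, 1, 1, 1, 1) = 7

east_sum=1510, west_count=7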